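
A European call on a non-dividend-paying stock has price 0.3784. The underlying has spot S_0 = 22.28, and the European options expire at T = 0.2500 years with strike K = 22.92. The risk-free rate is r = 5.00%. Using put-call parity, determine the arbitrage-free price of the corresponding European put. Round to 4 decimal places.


Put-call parity: C - P = S_0 * exp(-qT) - K * exp(-rT).
S_0 * exp(-qT) = 22.2800 * 1.00000000 = 22.28000000
K * exp(-rT) = 22.9200 * 0.98757780 = 22.63528319
P = C - S*exp(-qT) + K*exp(-rT)
P = 0.3784 - 22.28000000 + 22.63528319 = 0.7337

Answer: Put price = 0.7337


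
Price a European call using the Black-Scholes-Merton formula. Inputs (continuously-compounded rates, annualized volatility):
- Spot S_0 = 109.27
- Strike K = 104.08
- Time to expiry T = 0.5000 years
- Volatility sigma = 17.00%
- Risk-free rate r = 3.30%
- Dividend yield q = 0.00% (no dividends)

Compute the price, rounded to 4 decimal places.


d1 = (ln(S/K) + (r - q + 0.5*sigma^2) * T) / (sigma * sqrt(T)) = 0.60218086
d2 = d1 - sigma * sqrt(T) = 0.48197271
exp(-rT) = 0.98363538; exp(-qT) = 1.00000000
C = S_0 * exp(-qT) * N(d1) - K * exp(-rT) * N(d2)
N(d1) = 0.72647312; N(d2) = 0.68508733
C = 109.2700 * 1.00000000 * 0.72647312 - 104.0800 * 0.98363538 * 0.68508733 = 9.2447

Answer: Price = 9.2447


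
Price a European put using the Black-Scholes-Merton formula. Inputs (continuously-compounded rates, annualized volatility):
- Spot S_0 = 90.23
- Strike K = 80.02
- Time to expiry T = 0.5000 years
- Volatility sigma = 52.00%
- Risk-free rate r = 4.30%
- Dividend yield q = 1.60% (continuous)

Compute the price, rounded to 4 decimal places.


Answer: Price = 7.4324

Derivation:
d1 = (ln(S/K) + (r - q + 0.5*sigma^2) * T) / (sigma * sqrt(T)) = 0.54715205
d2 = d1 - sigma * sqrt(T) = 0.17945653
exp(-rT) = 0.97872948; exp(-qT) = 0.99203191
P = K * exp(-rT) * N(-d2) - S_0 * exp(-qT) * N(-d1)
N(-d1) = 0.29213714; N(-d2) = 0.42878962
P = 80.0200 * 0.97872948 * 0.42878962 - 90.2300 * 0.99203191 * 0.29213714 = 7.4324


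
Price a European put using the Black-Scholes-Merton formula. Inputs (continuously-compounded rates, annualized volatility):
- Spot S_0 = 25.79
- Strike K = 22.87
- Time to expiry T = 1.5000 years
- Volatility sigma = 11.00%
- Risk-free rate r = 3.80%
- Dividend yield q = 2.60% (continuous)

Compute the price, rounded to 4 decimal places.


Answer: Price = 0.2471

Derivation:
d1 = (ln(S/K) + (r - q + 0.5*sigma^2) * T) / (sigma * sqrt(T)) = 1.09288670
d2 = d1 - sigma * sqrt(T) = 0.95816476
exp(-rT) = 0.94459407; exp(-qT) = 0.96175071
P = K * exp(-rT) * N(-d2) - S_0 * exp(-qT) * N(-d1)
N(-d1) = 0.13722177; N(-d2) = 0.16898984
P = 22.8700 * 0.94459407 * 0.16898984 - 25.7900 * 0.96175071 * 0.13722177 = 0.2471


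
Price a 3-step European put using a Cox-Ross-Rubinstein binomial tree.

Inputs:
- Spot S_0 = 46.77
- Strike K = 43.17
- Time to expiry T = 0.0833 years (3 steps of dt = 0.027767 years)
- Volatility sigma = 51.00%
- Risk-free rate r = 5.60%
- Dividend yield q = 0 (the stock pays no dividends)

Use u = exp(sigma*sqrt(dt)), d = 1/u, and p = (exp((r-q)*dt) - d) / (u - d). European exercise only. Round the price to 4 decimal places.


dt = T/N = 0.027767
u = exp(sigma*sqrt(dt)) = 1.088699; d = 1/u = 0.918528
p = (exp((r-q)*dt) - d) / (u - d) = 0.487912
Discount per step: exp(-r*dt) = 0.998446
Stock lattice S(k, i) with i counting down-moves:
  k=0: S(0,0) = 46.7700
  k=1: S(1,0) = 50.9184; S(1,1) = 42.9595
  k=2: S(2,0) = 55.4348; S(2,1) = 46.7700; S(2,2) = 39.4595
  k=3: S(3,0) = 60.3518; S(3,1) = 50.9184; S(3,2) = 42.9595; S(3,3) = 36.2447
Terminal payoffs V(N, i) = max(K - S_T, 0):
  V(3,0) = 0.000000; V(3,1) = 0.000000; V(3,2) = 0.210450; V(3,3) = 6.925307
Backward induction: V(k, i) = exp(-r*dt) * [p * V(k+1, i) + (1-p) * V(k+1, i+1)].
  V(2,0) = exp(-r*dt) * [p*0.000000 + (1-p)*0.000000] = 0.000000
  V(2,1) = exp(-r*dt) * [p*0.000000 + (1-p)*0.210450] = 0.107602
  V(2,2) = exp(-r*dt) * [p*0.210450 + (1-p)*6.925307] = 3.643380
  V(1,0) = exp(-r*dt) * [p*0.000000 + (1-p)*0.107602] = 0.055016
  V(1,1) = exp(-r*dt) * [p*0.107602 + (1-p)*3.643380] = 1.915252
  V(0,0) = exp(-r*dt) * [p*0.055016 + (1-p)*1.915252] = 1.006056

Answer: Price = V(0,0) = 1.0061


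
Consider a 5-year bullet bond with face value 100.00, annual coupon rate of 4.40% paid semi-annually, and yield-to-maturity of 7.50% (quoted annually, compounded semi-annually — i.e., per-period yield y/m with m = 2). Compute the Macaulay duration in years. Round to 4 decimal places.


Answer: Macaulay duration = 4.5028 years

Derivation:
Coupon per period c = face * coupon_rate / m = 2.200000
Periods per year m = 2; per-period yield y/m = 0.037500
Number of cashflows N = 10
Cashflows (t years, CF_t, discount factor 1/(1+y/m)^(m*t), PV):
  t = 0.5000: CF_t = 2.200000, DF = 0.963855, PV = 2.120482
  t = 1.0000: CF_t = 2.200000, DF = 0.929017, PV = 2.043838
  t = 1.5000: CF_t = 2.200000, DF = 0.895438, PV = 1.969964
  t = 2.0000: CF_t = 2.200000, DF = 0.863073, PV = 1.898761
  t = 2.5000: CF_t = 2.200000, DF = 0.831878, PV = 1.830131
  t = 3.0000: CF_t = 2.200000, DF = 0.801810, PV = 1.763982
  t = 3.5000: CF_t = 2.200000, DF = 0.772829, PV = 1.700223
  t = 4.0000: CF_t = 2.200000, DF = 0.744895, PV = 1.638769
  t = 4.5000: CF_t = 2.200000, DF = 0.717971, PV = 1.579537
  t = 5.0000: CF_t = 102.200000, DF = 0.692020, PV = 70.724493
Price P = sum_t PV_t = 87.270180
Macaulay numerator sum_t t * PV_t:
  t * PV_t at t = 0.5000: 1.060241
  t * PV_t at t = 1.0000: 2.043838
  t * PV_t at t = 1.5000: 2.954947
  t * PV_t at t = 2.0000: 3.797522
  t * PV_t at t = 2.5000: 4.575327
  t * PV_t at t = 3.0000: 5.291945
  t * PV_t at t = 3.5000: 5.950781
  t * PV_t at t = 4.0000: 6.555077
  t * PV_t at t = 4.5000: 7.107915
  t * PV_t at t = 5.0000: 353.622464
Macaulay duration D = (sum_t t * PV_t) / P = 392.960057 / 87.270180 = 4.502799


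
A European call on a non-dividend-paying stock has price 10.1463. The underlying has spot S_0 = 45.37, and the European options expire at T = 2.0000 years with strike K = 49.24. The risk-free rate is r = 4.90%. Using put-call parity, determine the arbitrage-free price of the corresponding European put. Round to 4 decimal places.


Answer: Put price = 9.4197

Derivation:
Put-call parity: C - P = S_0 * exp(-qT) - K * exp(-rT).
S_0 * exp(-qT) = 45.3700 * 1.00000000 = 45.37000000
K * exp(-rT) = 49.2400 * 0.90664890 = 44.64339202
P = C - S*exp(-qT) + K*exp(-rT)
P = 10.1463 - 45.37000000 + 44.64339202 = 9.4197


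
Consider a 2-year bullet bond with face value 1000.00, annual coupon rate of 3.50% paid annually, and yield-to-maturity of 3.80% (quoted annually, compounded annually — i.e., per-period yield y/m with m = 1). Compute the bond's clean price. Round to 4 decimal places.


Answer: Price = 994.3255

Derivation:
Coupon per period c = face * coupon_rate / m = 35.000000
Periods per year m = 1; per-period yield y/m = 0.038000
Number of cashflows N = 2
Cashflows (t years, CF_t, discount factor 1/(1+y/m)^(m*t), PV):
  t = 1.0000: CF_t = 35.000000, DF = 0.963391, PV = 33.718690
  t = 2.0000: CF_t = 1035.000000, DF = 0.928122, PV = 960.606769
Price P = sum_t PV_t = 994.325459


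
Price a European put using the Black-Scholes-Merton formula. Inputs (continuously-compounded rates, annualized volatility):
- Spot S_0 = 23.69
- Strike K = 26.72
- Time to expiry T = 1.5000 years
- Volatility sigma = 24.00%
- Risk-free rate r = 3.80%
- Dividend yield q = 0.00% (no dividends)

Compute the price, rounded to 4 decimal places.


Answer: Price = 3.6990

Derivation:
d1 = (ln(S/K) + (r - q + 0.5*sigma^2) * T) / (sigma * sqrt(T)) = -0.06858344
d2 = d1 - sigma * sqrt(T) = -0.36252220
exp(-rT) = 0.94459407; exp(-qT) = 1.00000000
P = K * exp(-rT) * N(-d2) - S_0 * exp(-qT) * N(-d1)
N(-d1) = 0.52733940; N(-d2) = 0.64151908
P = 26.7200 * 0.94459407 * 0.64151908 - 23.6900 * 1.00000000 * 0.52733940 = 3.6990


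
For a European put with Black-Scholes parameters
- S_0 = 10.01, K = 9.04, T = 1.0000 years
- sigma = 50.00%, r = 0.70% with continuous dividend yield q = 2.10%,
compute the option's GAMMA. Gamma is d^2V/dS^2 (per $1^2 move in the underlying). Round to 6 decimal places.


d1 = 0.4258508378; d2 = -0.0741491622
phi(d1) = 0.3643599591; exp(-qT) = 0.9792189646; exp(-rT) = 0.9930244429
Gamma = exp(-qT) * phi(d1) / (S * sigma * sqrt(T)) = 0.9792189646 * 0.3643599591 / (10.0100 * 0.5000 * 1.0000000000) = 0.071286

Answer: Gamma = 0.071286


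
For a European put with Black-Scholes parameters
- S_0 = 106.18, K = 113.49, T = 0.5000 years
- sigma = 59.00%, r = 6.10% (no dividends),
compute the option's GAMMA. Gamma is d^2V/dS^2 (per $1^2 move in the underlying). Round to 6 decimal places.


Answer: Gamma = 0.008939

Derivation:
d1 = 0.1221162381; d2 = -0.2950767628
phi(d1) = 0.3959787539; exp(-qT) = 1.0000000000; exp(-rT) = 0.9699604321
Gamma = exp(-qT) * phi(d1) / (S * sigma * sqrt(T)) = 1.0000000000 * 0.3959787539 / (106.1800 * 0.5900 * 0.7071067812) = 0.008939


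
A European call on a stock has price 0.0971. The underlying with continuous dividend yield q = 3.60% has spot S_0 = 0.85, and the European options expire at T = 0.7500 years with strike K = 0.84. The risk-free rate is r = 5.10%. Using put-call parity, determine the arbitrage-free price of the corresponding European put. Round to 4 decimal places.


Answer: Put price = 0.0782

Derivation:
Put-call parity: C - P = S_0 * exp(-qT) - K * exp(-rT).
S_0 * exp(-qT) = 0.8500 * 0.97336124 = 0.82735706
K * exp(-rT) = 0.8400 * 0.96247229 = 0.80847673
P = C - S*exp(-qT) + K*exp(-rT)
P = 0.0971 - 0.82735706 + 0.80847673 = 0.0782


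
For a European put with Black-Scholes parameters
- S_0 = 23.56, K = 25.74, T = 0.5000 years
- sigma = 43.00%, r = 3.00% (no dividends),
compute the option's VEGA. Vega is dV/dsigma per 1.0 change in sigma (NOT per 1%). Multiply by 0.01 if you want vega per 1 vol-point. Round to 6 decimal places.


Answer: Vega = 6.619475

Derivation:
d1 = -0.0896902246; d2 = -0.3937461405
phi(d1) = 0.3973408901; exp(-qT) = 1.0000000000; exp(-rT) = 0.9851119396
Vega = S * exp(-qT) * phi(d1) * sqrt(T) = 23.5600 * 1.0000000000 * 0.3973408901 * 0.7071067812 = 6.619475


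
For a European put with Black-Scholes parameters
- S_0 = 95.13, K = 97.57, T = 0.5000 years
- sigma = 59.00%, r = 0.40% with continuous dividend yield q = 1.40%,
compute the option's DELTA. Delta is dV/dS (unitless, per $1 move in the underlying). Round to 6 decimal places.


d1 = 0.1359066618; d2 = -0.2812863391
phi(d1) = 0.3952748855; exp(-qT) = 0.9930244429; exp(-rT) = 0.9980019987
N(-d1) = 0.4459475345
Delta = -exp(-qT) * N(-d1) = -0.9930244429 * 0.4459475345 = -0.442837

Answer: Delta = -0.442837


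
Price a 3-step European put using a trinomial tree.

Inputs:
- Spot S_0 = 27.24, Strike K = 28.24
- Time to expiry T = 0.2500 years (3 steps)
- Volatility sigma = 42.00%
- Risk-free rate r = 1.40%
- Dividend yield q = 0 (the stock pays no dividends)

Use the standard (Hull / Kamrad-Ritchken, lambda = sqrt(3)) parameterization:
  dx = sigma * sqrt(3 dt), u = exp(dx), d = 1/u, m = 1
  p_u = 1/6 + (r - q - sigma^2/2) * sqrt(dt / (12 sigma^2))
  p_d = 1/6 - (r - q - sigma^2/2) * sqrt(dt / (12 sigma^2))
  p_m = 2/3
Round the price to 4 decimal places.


dt = T/N = 0.083333; dx = sigma*sqrt(3*dt) = 0.210000
u = exp(dx) = 1.233678; d = 1/u = 0.810584
p_u = 0.151944, p_m = 0.666667, p_d = 0.181389
Discount per step: exp(-r*dt) = 0.998834
Stock lattice S(k, j) with j the centered position index:
  k=0: S(0,+0) = 27.2400
  k=1: S(1,-1) = 22.0803; S(1,+0) = 27.2400; S(1,+1) = 33.6054
  k=2: S(2,-2) = 17.8980; S(2,-1) = 22.0803; S(2,+0) = 27.2400; S(2,+1) = 33.6054; S(2,+2) = 41.4582
  k=3: S(3,-3) = 14.5078; S(3,-2) = 17.8980; S(3,-1) = 22.0803; S(3,+0) = 27.2400; S(3,+1) = 33.6054; S(3,+2) = 41.4582; S(3,+3) = 51.1461
Terminal payoffs V(N, j) = max(K - S_T, 0):
  V(3,-3) = 13.732199; V(3,-2) = 10.342045; V(3,-1) = 6.159685; V(3,+0) = 1.000000; V(3,+1) = 0.000000; V(3,+2) = 0.000000; V(3,+3) = 0.000000
Backward induction: V(k, j) = exp(-r*dt) * [p_u * V(k+1, j+1) + p_m * V(k+1, j) + p_d * V(k+1, j-1)]
  V(2,-2) = exp(-r*dt) * [p_u*6.159685 + p_m*10.342045 + p_d*13.732199] = 10.309460
  V(2,-1) = exp(-r*dt) * [p_u*1.000000 + p_m*6.159685 + p_d*10.342045] = 6.127181
  V(2,+0) = exp(-r*dt) * [p_u*0.000000 + p_m*1.000000 + p_d*6.159685] = 1.781885
  V(2,+1) = exp(-r*dt) * [p_u*0.000000 + p_m*0.000000 + p_d*1.000000] = 0.181177
  V(2,+2) = exp(-r*dt) * [p_u*0.000000 + p_m*0.000000 + p_d*0.000000] = 0.000000
  V(1,-1) = exp(-r*dt) * [p_u*1.781885 + p_m*6.127181 + p_d*10.309460] = 6.218297
  V(1,+0) = exp(-r*dt) * [p_u*0.181177 + p_m*1.781885 + p_d*6.127181] = 2.324142
  V(1,+1) = exp(-r*dt) * [p_u*0.000000 + p_m*0.181177 + p_d*1.781885] = 0.443481
  V(0,+0) = exp(-r*dt) * [p_u*0.443481 + p_m*2.324142 + p_d*6.218297] = 2.741542

Answer: Price = V(0,0) = 2.7415


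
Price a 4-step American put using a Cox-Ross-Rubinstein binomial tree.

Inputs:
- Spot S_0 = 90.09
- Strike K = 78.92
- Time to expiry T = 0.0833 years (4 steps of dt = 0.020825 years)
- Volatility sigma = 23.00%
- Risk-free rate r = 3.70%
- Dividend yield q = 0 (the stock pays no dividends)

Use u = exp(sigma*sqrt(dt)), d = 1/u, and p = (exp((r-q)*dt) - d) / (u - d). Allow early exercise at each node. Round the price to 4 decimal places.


Answer: Price = V(0,0) = 0.0019

Derivation:
dt = T/N = 0.020825
u = exp(sigma*sqrt(dt)) = 1.033748; d = 1/u = 0.967354
p = (exp((r-q)*dt) - d) / (u - d) = 0.503313
Discount per step: exp(-r*dt) = 0.999230
Stock lattice S(k, i) with i counting down-moves:
  k=0: S(0,0) = 90.0900
  k=1: S(1,0) = 93.1304; S(1,1) = 87.1489
  k=2: S(2,0) = 96.2733; S(2,1) = 90.0900; S(2,2) = 84.3038
  k=3: S(3,0) = 99.5223; S(3,1) = 93.1304; S(3,2) = 87.1489; S(3,3) = 81.5516
  k=4: S(4,0) = 102.8810; S(4,1) = 96.2733; S(4,2) = 90.0900; S(4,3) = 84.3038; S(4,4) = 78.8893
Terminal payoffs V(N, i) = max(K - S_T, 0):
  V(4,0) = 0.000000; V(4,1) = 0.000000; V(4,2) = 0.000000; V(4,3) = 0.000000; V(4,4) = 0.030734
Backward induction: V(k, i) = exp(-r*dt) * [p * V(k+1, i) + (1-p) * V(k+1, i+1)]; then take max(V_cont, immediate exercise) for American.
  V(3,0) = exp(-r*dt) * [p*0.000000 + (1-p)*0.000000] = 0.000000; exercise = 0.000000; V(3,0) = max -> 0.000000
  V(3,1) = exp(-r*dt) * [p*0.000000 + (1-p)*0.000000] = 0.000000; exercise = 0.000000; V(3,1) = max -> 0.000000
  V(3,2) = exp(-r*dt) * [p*0.000000 + (1-p)*0.000000] = 0.000000; exercise = 0.000000; V(3,2) = max -> 0.000000
  V(3,3) = exp(-r*dt) * [p*0.000000 + (1-p)*0.030734] = 0.015254; exercise = 0.000000; V(3,3) = max -> 0.015254
  V(2,0) = exp(-r*dt) * [p*0.000000 + (1-p)*0.000000] = 0.000000; exercise = 0.000000; V(2,0) = max -> 0.000000
  V(2,1) = exp(-r*dt) * [p*0.000000 + (1-p)*0.000000] = 0.000000; exercise = 0.000000; V(2,1) = max -> 0.000000
  V(2,2) = exp(-r*dt) * [p*0.000000 + (1-p)*0.015254] = 0.007570; exercise = 0.000000; V(2,2) = max -> 0.007570
  V(1,0) = exp(-r*dt) * [p*0.000000 + (1-p)*0.000000] = 0.000000; exercise = 0.000000; V(1,0) = max -> 0.000000
  V(1,1) = exp(-r*dt) * [p*0.000000 + (1-p)*0.007570] = 0.003757; exercise = 0.000000; V(1,1) = max -> 0.003757
  V(0,0) = exp(-r*dt) * [p*0.000000 + (1-p)*0.003757] = 0.001865; exercise = 0.000000; V(0,0) = max -> 0.001865


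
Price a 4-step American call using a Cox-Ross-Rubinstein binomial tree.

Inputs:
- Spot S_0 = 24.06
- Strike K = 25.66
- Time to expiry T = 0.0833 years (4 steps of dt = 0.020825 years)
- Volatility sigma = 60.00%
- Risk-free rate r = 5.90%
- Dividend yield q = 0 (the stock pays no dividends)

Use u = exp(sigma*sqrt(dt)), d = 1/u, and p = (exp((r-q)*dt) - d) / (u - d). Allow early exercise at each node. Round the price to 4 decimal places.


Answer: Price = V(0,0) = 1.1529

Derivation:
dt = T/N = 0.020825
u = exp(sigma*sqrt(dt)) = 1.090444; d = 1/u = 0.917057
p = (exp((r-q)*dt) - d) / (u - d) = 0.485458
Discount per step: exp(-r*dt) = 0.998772
Stock lattice S(k, i) with i counting down-moves:
  k=0: S(0,0) = 24.0600
  k=1: S(1,0) = 26.2361; S(1,1) = 22.0644
  k=2: S(2,0) = 28.6090; S(2,1) = 24.0600; S(2,2) = 20.2343
  k=3: S(3,0) = 31.1965; S(3,1) = 26.2361; S(3,2) = 22.0644; S(3,3) = 18.5560
  k=4: S(4,0) = 34.0181; S(4,1) = 28.6090; S(4,2) = 24.0600; S(4,3) = 20.2343; S(4,4) = 17.0169
Terminal payoffs V(N, i) = max(S_T - K, 0):
  V(4,0) = 8.358061; V(4,1) = 2.948994; V(4,2) = 0.000000; V(4,3) = 0.000000; V(4,4) = 0.000000
Backward induction: V(k, i) = exp(-r*dt) * [p * V(k+1, i) + (1-p) * V(k+1, i+1)]; then take max(V_cont, immediate exercise) for American.
  V(3,0) = exp(-r*dt) * [p*8.358061 + (1-p)*2.948994] = 5.568023; exercise = 5.536514; V(3,0) = max -> 5.568023
  V(3,1) = exp(-r*dt) * [p*2.948994 + (1-p)*0.000000] = 1.429855; exercise = 0.576090; V(3,1) = max -> 1.429855
  V(3,2) = exp(-r*dt) * [p*0.000000 + (1-p)*0.000000] = 0.000000; exercise = 0.000000; V(3,2) = max -> 0.000000
  V(3,3) = exp(-r*dt) * [p*0.000000 + (1-p)*0.000000] = 0.000000; exercise = 0.000000; V(3,3) = max -> 0.000000
  V(2,0) = exp(-r*dt) * [p*5.568023 + (1-p)*1.429855] = 3.434538; exercise = 2.948994; V(2,0) = max -> 3.434538
  V(2,1) = exp(-r*dt) * [p*1.429855 + (1-p)*0.000000] = 0.693282; exercise = 0.000000; V(2,1) = max -> 0.693282
  V(2,2) = exp(-r*dt) * [p*0.000000 + (1-p)*0.000000] = 0.000000; exercise = 0.000000; V(2,2) = max -> 0.000000
  V(1,0) = exp(-r*dt) * [p*3.434538 + (1-p)*0.693282] = 2.021561; exercise = 0.576090; V(1,0) = max -> 2.021561
  V(1,1) = exp(-r*dt) * [p*0.693282 + (1-p)*0.000000] = 0.336146; exercise = 0.000000; V(1,1) = max -> 0.336146
  V(0,0) = exp(-r*dt) * [p*2.021561 + (1-p)*0.336146] = 1.152926; exercise = 0.000000; V(0,0) = max -> 1.152926


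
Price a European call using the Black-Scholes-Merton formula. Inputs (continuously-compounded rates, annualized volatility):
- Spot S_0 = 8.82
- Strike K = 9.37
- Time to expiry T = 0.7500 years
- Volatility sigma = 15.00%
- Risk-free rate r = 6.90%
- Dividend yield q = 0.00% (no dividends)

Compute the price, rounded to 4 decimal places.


Answer: Price = 0.4211

Derivation:
d1 = (ln(S/K) + (r - q + 0.5*sigma^2) * T) / (sigma * sqrt(T)) = -0.00233809
d2 = d1 - sigma * sqrt(T) = -0.13224190
exp(-rT) = 0.94956623; exp(-qT) = 1.00000000
C = S_0 * exp(-qT) * N(d1) - K * exp(-rT) * N(d2)
N(d1) = 0.49906724; N(d2) = 0.44739648
C = 8.8200 * 1.00000000 * 0.49906724 - 9.3700 * 0.94956623 * 0.44739648 = 0.4211


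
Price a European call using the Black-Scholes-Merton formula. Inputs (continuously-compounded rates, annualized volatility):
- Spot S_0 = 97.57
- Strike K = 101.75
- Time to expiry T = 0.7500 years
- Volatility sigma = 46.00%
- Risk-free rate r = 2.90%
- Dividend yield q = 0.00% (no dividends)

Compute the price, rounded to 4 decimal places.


Answer: Price = 14.5861

Derivation:
d1 = (ln(S/K) + (r - q + 0.5*sigma^2) * T) / (sigma * sqrt(T)) = 0.14848255
d2 = d1 - sigma * sqrt(T) = -0.24988913
exp(-rT) = 0.97848483; exp(-qT) = 1.00000000
C = S_0 * exp(-qT) * N(d1) - K * exp(-rT) * N(d2)
N(d1) = 0.55901902; N(d2) = 0.40133654
C = 97.5700 * 1.00000000 * 0.55901902 - 101.7500 * 0.97848483 * 0.40133654 = 14.5861


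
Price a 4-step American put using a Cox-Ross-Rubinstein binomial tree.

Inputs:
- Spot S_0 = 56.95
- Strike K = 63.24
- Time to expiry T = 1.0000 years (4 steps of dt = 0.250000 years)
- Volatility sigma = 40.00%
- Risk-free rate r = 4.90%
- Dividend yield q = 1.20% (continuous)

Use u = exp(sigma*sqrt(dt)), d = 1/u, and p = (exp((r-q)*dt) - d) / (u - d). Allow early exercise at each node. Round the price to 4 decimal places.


dt = T/N = 0.250000
u = exp(sigma*sqrt(dt)) = 1.221403; d = 1/u = 0.818731
p = (exp((r-q)*dt) - d) / (u - d) = 0.473244
Discount per step: exp(-r*dt) = 0.987825
Stock lattice S(k, i) with i counting down-moves:
  k=0: S(0,0) = 56.9500
  k=1: S(1,0) = 69.5589; S(1,1) = 46.6267
  k=2: S(2,0) = 84.9594; S(2,1) = 56.9500; S(2,2) = 38.1747
  k=3: S(3,0) = 103.7697; S(3,1) = 69.5589; S(3,2) = 46.6267; S(3,3) = 31.2548
  k=4: S(4,0) = 126.7446; S(4,1) = 84.9594; S(4,2) = 56.9500; S(4,3) = 38.1747; S(4,4) = 25.5893
Terminal payoffs V(N, i) = max(K - S_T, 0):
  V(4,0) = 0.000000; V(4,1) = 0.000000; V(4,2) = 6.290000; V(4,3) = 25.065273; V(4,4) = 37.650715
Backward induction: V(k, i) = exp(-r*dt) * [p * V(k+1, i) + (1-p) * V(k+1, i+1)]; then take max(V_cont, immediate exercise) for American.
  V(3,0) = exp(-r*dt) * [p*0.000000 + (1-p)*0.000000] = 0.000000; exercise = 0.000000; V(3,0) = max -> 0.000000
  V(3,1) = exp(-r*dt) * [p*0.000000 + (1-p)*6.290000] = 3.272954; exercise = 0.000000; V(3,1) = max -> 3.272954
  V(3,2) = exp(-r*dt) * [p*6.290000 + (1-p)*25.065273] = 15.982990; exercise = 16.613284; V(3,2) = max -> 16.613284
  V(3,3) = exp(-r*dt) * [p*25.065273 + (1-p)*37.650715] = 31.308837; exercise = 31.985177; V(3,3) = max -> 31.985177
  V(2,0) = exp(-r*dt) * [p*0.000000 + (1-p)*3.272954] = 1.703057; exercise = 0.000000; V(2,0) = max -> 1.703057
  V(2,1) = exp(-r*dt) * [p*3.272954 + (1-p)*16.613284] = 10.174645; exercise = 6.290000; V(2,1) = max -> 10.174645
  V(2,2) = exp(-r*dt) * [p*16.613284 + (1-p)*31.985177] = 24.409662; exercise = 25.065273; V(2,2) = max -> 25.065273
  V(1,0) = exp(-r*dt) * [p*1.703057 + (1-p)*10.174645] = 6.090449; exercise = 0.000000; V(1,0) = max -> 6.090449
  V(1,1) = exp(-r*dt) * [p*10.174645 + (1-p)*25.065273] = 17.798992; exercise = 16.613284; V(1,1) = max -> 17.798992
  V(0,0) = exp(-r*dt) * [p*6.090449 + (1-p)*17.798992] = 12.108749; exercise = 6.290000; V(0,0) = max -> 12.108749

Answer: Price = V(0,0) = 12.1087


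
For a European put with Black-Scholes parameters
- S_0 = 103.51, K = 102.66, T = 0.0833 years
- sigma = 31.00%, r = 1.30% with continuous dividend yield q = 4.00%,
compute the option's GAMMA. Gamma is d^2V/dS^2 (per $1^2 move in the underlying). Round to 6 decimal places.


Answer: Gamma = 0.042666

Derivation:
d1 = 0.1117578930; d2 = 0.0222865009
phi(d1) = 0.3964586834; exp(-qT) = 0.9966735450; exp(-rT) = 0.9989176861
Gamma = exp(-qT) * phi(d1) / (S * sigma * sqrt(T)) = 0.9966735450 * 0.3964586834 / (103.5100 * 0.3100 * 0.2886173938) = 0.042666


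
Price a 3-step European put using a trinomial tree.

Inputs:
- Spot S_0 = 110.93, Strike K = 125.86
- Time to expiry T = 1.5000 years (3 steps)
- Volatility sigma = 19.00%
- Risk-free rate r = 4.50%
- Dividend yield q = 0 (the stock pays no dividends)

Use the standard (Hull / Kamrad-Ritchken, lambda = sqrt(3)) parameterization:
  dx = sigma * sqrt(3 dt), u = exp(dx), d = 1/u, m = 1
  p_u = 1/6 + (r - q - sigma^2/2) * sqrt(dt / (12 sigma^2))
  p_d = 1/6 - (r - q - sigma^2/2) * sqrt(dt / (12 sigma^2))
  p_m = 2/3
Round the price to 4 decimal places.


Answer: Price = V(0,0) = 14.7142

Derivation:
dt = T/N = 0.500000; dx = sigma*sqrt(3*dt) = 0.232702
u = exp(dx) = 1.262005; d = 1/u = 0.792390
p_u = 0.195620, p_m = 0.666667, p_d = 0.137713
Discount per step: exp(-r*dt) = 0.977751
Stock lattice S(k, j) with j the centered position index:
  k=0: S(0,+0) = 110.9300
  k=1: S(1,-1) = 87.8998; S(1,+0) = 110.9300; S(1,+1) = 139.9942
  k=2: S(2,-2) = 69.6509; S(2,-1) = 87.8998; S(2,+0) = 110.9300; S(2,+1) = 139.9942; S(2,+2) = 176.6733
  k=3: S(3,-3) = 55.1907; S(3,-2) = 69.6509; S(3,-1) = 87.8998; S(3,+0) = 110.9300; S(3,+1) = 139.9942; S(3,+2) = 176.6733; S(3,+3) = 222.9626
Terminal payoffs V(N, j) = max(K - S_T, 0):
  V(3,-3) = 70.669282; V(3,-2) = 56.209051; V(3,-1) = 37.960172; V(3,+0) = 14.930000; V(3,+1) = 0.000000; V(3,+2) = 0.000000; V(3,+3) = 0.000000
Backward induction: V(k, j) = exp(-r*dt) * [p_u * V(k+1, j+1) + p_m * V(k+1, j) + p_d * V(k+1, j-1)]
  V(2,-2) = exp(-r*dt) * [p_u*37.960172 + p_m*56.209051 + p_d*70.669282] = 53.415107
  V(2,-1) = exp(-r*dt) * [p_u*14.930000 + p_m*37.960172 + p_d*56.209051] = 35.167875
  V(2,+0) = exp(-r*dt) * [p_u*0.000000 + p_m*14.930000 + p_d*37.960172] = 14.843195
  V(2,+1) = exp(-r*dt) * [p_u*0.000000 + p_m*0.000000 + p_d*14.930000] = 2.010314
  V(2,+2) = exp(-r*dt) * [p_u*0.000000 + p_m*0.000000 + p_d*0.000000] = 0.000000
  V(1,-1) = exp(-r*dt) * [p_u*14.843195 + p_m*35.167875 + p_d*53.415107] = 32.954955
  V(1,+0) = exp(-r*dt) * [p_u*2.010314 + p_m*14.843195 + p_d*35.167875] = 14.795140
  V(1,+1) = exp(-r*dt) * [p_u*0.000000 + p_m*2.010314 + p_d*14.843195] = 3.309018
  V(0,+0) = exp(-r*dt) * [p_u*3.309018 + p_m*14.795140 + p_d*32.954955] = 14.714248


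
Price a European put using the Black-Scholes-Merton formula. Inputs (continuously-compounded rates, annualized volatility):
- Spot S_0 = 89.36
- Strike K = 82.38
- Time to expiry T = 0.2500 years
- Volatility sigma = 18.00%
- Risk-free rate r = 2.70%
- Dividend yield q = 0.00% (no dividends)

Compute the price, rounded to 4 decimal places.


d1 = (ln(S/K) + (r - q + 0.5*sigma^2) * T) / (sigma * sqrt(T)) = 1.02367184
d2 = d1 - sigma * sqrt(T) = 0.93367184
exp(-rT) = 0.99327273; exp(-qT) = 1.00000000
P = K * exp(-rT) * N(-d2) - S_0 * exp(-qT) * N(-d1)
N(-d1) = 0.15299515; N(-d2) = 0.17523660
P = 82.3800 * 0.99327273 * 0.17523660 - 89.3600 * 1.00000000 * 0.15299515 = 0.6672

Answer: Price = 0.6672


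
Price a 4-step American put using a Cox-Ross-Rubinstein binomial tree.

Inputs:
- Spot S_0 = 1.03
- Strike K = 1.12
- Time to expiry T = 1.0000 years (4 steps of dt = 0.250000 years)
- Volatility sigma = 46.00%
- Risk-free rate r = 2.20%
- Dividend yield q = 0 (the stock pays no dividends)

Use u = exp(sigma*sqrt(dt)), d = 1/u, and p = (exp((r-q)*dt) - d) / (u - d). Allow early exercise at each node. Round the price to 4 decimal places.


dt = T/N = 0.250000
u = exp(sigma*sqrt(dt)) = 1.258600; d = 1/u = 0.794534
p = (exp((r-q)*dt) - d) / (u - d) = 0.454637
Discount per step: exp(-r*dt) = 0.994515
Stock lattice S(k, i) with i counting down-moves:
  k=0: S(0,0) = 1.0300
  k=1: S(1,0) = 1.2964; S(1,1) = 0.8184
  k=2: S(2,0) = 1.6316; S(2,1) = 1.0300; S(2,2) = 0.6502
  k=3: S(3,0) = 2.0535; S(3,1) = 1.2964; S(3,2) = 0.8184; S(3,3) = 0.5166
  k=4: S(4,0) = 2.5846; S(4,1) = 1.6316; S(4,2) = 1.0300; S(4,3) = 0.6502; S(4,4) = 0.4105
Terminal payoffs V(N, i) = max(K - S_T, 0):
  V(4,0) = 0.000000; V(4,1) = 0.000000; V(4,2) = 0.090000; V(4,3) = 0.469778; V(4,4) = 0.709525
Backward induction: V(k, i) = exp(-r*dt) * [p * V(k+1, i) + (1-p) * V(k+1, i+1)]; then take max(V_cont, immediate exercise) for American.
  V(3,0) = exp(-r*dt) * [p*0.000000 + (1-p)*0.000000] = 0.000000; exercise = 0.000000; V(3,0) = max -> 0.000000
  V(3,1) = exp(-r*dt) * [p*0.000000 + (1-p)*0.090000] = 0.048813; exercise = 0.000000; V(3,1) = max -> 0.048813
  V(3,2) = exp(-r*dt) * [p*0.090000 + (1-p)*0.469778] = 0.295487; exercise = 0.301630; V(3,2) = max -> 0.301630
  V(3,3) = exp(-r*dt) * [p*0.469778 + (1-p)*0.709525] = 0.597234; exercise = 0.603377; V(3,3) = max -> 0.603377
  V(2,0) = exp(-r*dt) * [p*0.000000 + (1-p)*0.048813] = 0.026475; exercise = 0.000000; V(2,0) = max -> 0.026475
  V(2,1) = exp(-r*dt) * [p*0.048813 + (1-p)*0.301630] = 0.185667; exercise = 0.090000; V(2,1) = max -> 0.185667
  V(2,2) = exp(-r*dt) * [p*0.301630 + (1-p)*0.603377] = 0.463635; exercise = 0.469778; V(2,2) = max -> 0.469778
  V(1,0) = exp(-r*dt) * [p*0.026475 + (1-p)*0.185667] = 0.112671; exercise = 0.000000; V(1,0) = max -> 0.112671
  V(1,1) = exp(-r*dt) * [p*0.185667 + (1-p)*0.469778] = 0.338742; exercise = 0.301630; V(1,1) = max -> 0.338742
  V(0,0) = exp(-r*dt) * [p*0.112671 + (1-p)*0.338742] = 0.234668; exercise = 0.090000; V(0,0) = max -> 0.234668

Answer: Price = V(0,0) = 0.2347


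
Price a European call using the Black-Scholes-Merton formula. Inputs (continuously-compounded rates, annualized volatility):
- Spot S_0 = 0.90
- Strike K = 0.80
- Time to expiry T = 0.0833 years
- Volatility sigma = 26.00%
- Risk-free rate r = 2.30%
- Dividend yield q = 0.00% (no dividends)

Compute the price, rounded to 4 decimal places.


d1 = (ln(S/K) + (r - q + 0.5*sigma^2) * T) / (sigma * sqrt(T)) = 1.63264423
d2 = d1 - sigma * sqrt(T) = 1.55760370
exp(-rT) = 0.99808593; exp(-qT) = 1.00000000
C = S_0 * exp(-qT) * N(d1) - K * exp(-rT) * N(d2)
N(d1) = 0.94872808; N(d2) = 0.94033639
C = 0.9000 * 1.00000000 * 0.94872808 - 0.8000 * 0.99808593 * 0.94033639 = 0.1030

Answer: Price = 0.1030


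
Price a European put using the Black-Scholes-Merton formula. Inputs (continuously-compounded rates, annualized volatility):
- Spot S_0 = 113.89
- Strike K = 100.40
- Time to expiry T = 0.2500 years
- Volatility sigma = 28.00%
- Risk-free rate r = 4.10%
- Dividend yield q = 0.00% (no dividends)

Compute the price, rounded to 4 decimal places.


d1 = (ln(S/K) + (r - q + 0.5*sigma^2) * T) / (sigma * sqrt(T)) = 1.04372045
d2 = d1 - sigma * sqrt(T) = 0.90372045
exp(-rT) = 0.98980235; exp(-qT) = 1.00000000
P = K * exp(-rT) * N(-d2) - S_0 * exp(-qT) * N(-d1)
N(-d1) = 0.14830737; N(-d2) = 0.18307183
P = 100.4000 * 0.98980235 * 0.18307183 - 113.8900 * 1.00000000 * 0.14830737 = 1.3022

Answer: Price = 1.3022


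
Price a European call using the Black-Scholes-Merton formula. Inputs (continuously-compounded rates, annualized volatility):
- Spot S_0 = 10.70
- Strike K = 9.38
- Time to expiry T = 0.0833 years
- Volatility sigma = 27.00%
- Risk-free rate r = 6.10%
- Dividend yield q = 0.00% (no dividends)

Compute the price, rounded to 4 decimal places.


Answer: Price = 1.3800

Derivation:
d1 = (ln(S/K) + (r - q + 0.5*sigma^2) * T) / (sigma * sqrt(T)) = 1.79375708
d2 = d1 - sigma * sqrt(T) = 1.71583039
exp(-rT) = 0.99493159; exp(-qT) = 1.00000000
C = S_0 * exp(-qT) * N(d1) - K * exp(-rT) * N(d2)
N(d1) = 0.96357403; N(d2) = 0.95690345
C = 10.7000 * 1.00000000 * 0.96357403 - 9.3800 * 0.99493159 * 0.95690345 = 1.3800


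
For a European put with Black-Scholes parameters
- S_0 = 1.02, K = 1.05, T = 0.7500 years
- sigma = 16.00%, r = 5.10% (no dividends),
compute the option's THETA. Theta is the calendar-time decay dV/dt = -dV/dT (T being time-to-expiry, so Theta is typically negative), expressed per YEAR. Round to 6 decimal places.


Answer: Theta = -0.011423

Derivation:
d1 = 0.1361281020; d2 = -0.0024359626
phi(d1) = 0.3952629801; exp(-qT) = 1.0000000000; exp(-rT) = 0.9624722927
Theta = -S*exp(-qT)*phi(d1)*sigma/(2*sqrt(T)) + r*K*exp(-rT)*N(-d2) - q*S*exp(-qT)*N(-d1)
N(-d1) = 0.4458600060; N(-d2) = 0.5009718075; sqrt(T) = 0.8660254038
Term 1 = -1.0200 * 1.0000000000 * 0.3952629801 * 0.1600 / (2 * 0.8660254038) = -0.0372430867
Term 2 = 0.0510 * 1.0500 * 0.9624722927 * 0.5009718075 = 0.0258202830
Term 3 = 0 (no dividend yield, q = 0)
Theta = -0.0372430867 + (0.0258202830) + (0.0000000000) = -0.011423


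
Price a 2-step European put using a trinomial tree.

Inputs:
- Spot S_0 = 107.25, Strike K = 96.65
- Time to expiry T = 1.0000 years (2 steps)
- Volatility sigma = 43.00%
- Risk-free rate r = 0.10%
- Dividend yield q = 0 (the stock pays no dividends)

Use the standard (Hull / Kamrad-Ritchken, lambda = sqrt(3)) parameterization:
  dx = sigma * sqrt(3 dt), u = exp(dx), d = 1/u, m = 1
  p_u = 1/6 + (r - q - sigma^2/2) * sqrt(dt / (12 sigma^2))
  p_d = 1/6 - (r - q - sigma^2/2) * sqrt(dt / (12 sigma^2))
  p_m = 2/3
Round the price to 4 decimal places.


dt = T/N = 0.500000; dx = sigma*sqrt(3*dt) = 0.526640
u = exp(dx) = 1.693234; d = 1/u = 0.590586
p_u = 0.123255, p_m = 0.666667, p_d = 0.210079
Discount per step: exp(-r*dt) = 0.999500
Stock lattice S(k, j) with j the centered position index:
  k=0: S(0,+0) = 107.2500
  k=1: S(1,-1) = 63.3403; S(1,+0) = 107.2500; S(1,+1) = 181.5993
  k=2: S(2,-2) = 37.4079; S(2,-1) = 63.3403; S(2,+0) = 107.2500; S(2,+1) = 181.5993; S(2,+2) = 307.4902
Terminal payoffs V(N, j) = max(K - S_T, 0):
  V(2,-2) = 59.242098; V(2,-1) = 33.309669; V(2,+0) = 0.000000; V(2,+1) = 0.000000; V(2,+2) = 0.000000
Backward induction: V(k, j) = exp(-r*dt) * [p_u * V(k+1, j+1) + p_m * V(k+1, j) + p_d * V(k+1, j-1)]
  V(1,-1) = exp(-r*dt) * [p_u*0.000000 + p_m*33.309669 + p_d*59.242098] = 34.634624
  V(1,+0) = exp(-r*dt) * [p_u*0.000000 + p_m*0.000000 + p_d*33.309669] = 6.994152
  V(1,+1) = exp(-r*dt) * [p_u*0.000000 + p_m*0.000000 + p_d*0.000000] = 0.000000
  V(0,+0) = exp(-r*dt) * [p_u*0.000000 + p_m*6.994152 + p_d*34.634624] = 11.932796

Answer: Price = V(0,0) = 11.9328


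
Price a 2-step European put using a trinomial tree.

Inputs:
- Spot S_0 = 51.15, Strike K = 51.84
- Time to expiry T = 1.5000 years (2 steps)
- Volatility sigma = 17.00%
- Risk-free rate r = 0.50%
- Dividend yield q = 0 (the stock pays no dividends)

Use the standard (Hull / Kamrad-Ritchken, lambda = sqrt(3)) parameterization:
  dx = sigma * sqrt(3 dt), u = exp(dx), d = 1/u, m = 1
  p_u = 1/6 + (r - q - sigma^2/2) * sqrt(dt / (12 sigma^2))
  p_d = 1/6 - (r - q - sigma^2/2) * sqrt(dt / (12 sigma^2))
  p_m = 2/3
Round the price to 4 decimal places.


Answer: Price = V(0,0) = 3.9417

Derivation:
dt = T/N = 0.750000; dx = sigma*sqrt(3*dt) = 0.255000
u = exp(dx) = 1.290462; d = 1/u = 0.774916
p_u = 0.152770, p_m = 0.666667, p_d = 0.180564
Discount per step: exp(-r*dt) = 0.996257
Stock lattice S(k, j) with j the centered position index:
  k=0: S(0,+0) = 51.1500
  k=1: S(1,-1) = 39.6370; S(1,+0) = 51.1500; S(1,+1) = 66.0071
  k=2: S(2,-2) = 30.7153; S(2,-1) = 39.6370; S(2,+0) = 51.1500; S(2,+1) = 66.0071; S(2,+2) = 85.1796
Terminal payoffs V(N, j) = max(K - S_T, 0):
  V(2,-2) = 21.124651; V(2,-1) = 12.203021; V(2,+0) = 0.690000; V(2,+1) = 0.000000; V(2,+2) = 0.000000
Backward induction: V(k, j) = exp(-r*dt) * [p_u * V(k+1, j+1) + p_m * V(k+1, j) + p_d * V(k+1, j-1)]
  V(1,-1) = exp(-r*dt) * [p_u*0.690000 + p_m*12.203021 + p_d*21.124651] = 12.009982
  V(1,+0) = exp(-r*dt) * [p_u*0.000000 + p_m*0.690000 + p_d*12.203021] = 2.653454
  V(1,+1) = exp(-r*dt) * [p_u*0.000000 + p_m*0.000000 + p_d*0.690000] = 0.124123
  V(0,+0) = exp(-r*dt) * [p_u*0.124123 + p_m*2.653454 + p_d*12.009982] = 3.941689


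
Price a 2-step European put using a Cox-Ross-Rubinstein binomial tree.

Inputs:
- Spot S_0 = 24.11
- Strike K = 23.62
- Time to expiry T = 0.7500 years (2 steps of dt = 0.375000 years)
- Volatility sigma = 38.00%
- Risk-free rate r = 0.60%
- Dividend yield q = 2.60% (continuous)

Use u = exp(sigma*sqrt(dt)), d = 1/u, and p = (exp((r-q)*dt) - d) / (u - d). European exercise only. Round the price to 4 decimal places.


Answer: Price = V(0,0) = 2.7803

Derivation:
dt = T/N = 0.375000
u = exp(sigma*sqrt(dt)) = 1.262005; d = 1/u = 0.792390
p = (exp((r-q)*dt) - d) / (u - d) = 0.426175
Discount per step: exp(-r*dt) = 0.997753
Stock lattice S(k, i) with i counting down-moves:
  k=0: S(0,0) = 24.1100
  k=1: S(1,0) = 30.4269; S(1,1) = 19.1045
  k=2: S(2,0) = 38.3989; S(2,1) = 24.1100; S(2,2) = 15.1382
Terminal payoffs V(N, i) = max(K - S_T, 0):
  V(2,0) = 0.000000; V(2,1) = 0.000000; V(2,2) = 8.481765
Backward induction: V(k, i) = exp(-r*dt) * [p * V(k+1, i) + (1-p) * V(k+1, i+1)].
  V(1,0) = exp(-r*dt) * [p*0.000000 + (1-p)*0.000000] = 0.000000
  V(1,1) = exp(-r*dt) * [p*0.000000 + (1-p)*8.481765] = 4.856111
  V(0,0) = exp(-r*dt) * [p*0.000000 + (1-p)*4.856111] = 2.780296


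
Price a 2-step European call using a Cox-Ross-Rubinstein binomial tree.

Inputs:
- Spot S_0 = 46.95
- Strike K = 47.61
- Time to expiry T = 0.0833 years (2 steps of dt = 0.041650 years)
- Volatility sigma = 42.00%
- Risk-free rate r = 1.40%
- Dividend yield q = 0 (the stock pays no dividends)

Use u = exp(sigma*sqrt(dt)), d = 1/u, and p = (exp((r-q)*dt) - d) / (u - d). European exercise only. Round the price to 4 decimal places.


dt = T/N = 0.041650
u = exp(sigma*sqrt(dt)) = 1.089496; d = 1/u = 0.917856
p = (exp((r-q)*dt) - d) / (u - d) = 0.481983
Discount per step: exp(-r*dt) = 0.999417
Stock lattice S(k, i) with i counting down-moves:
  k=0: S(0,0) = 46.9500
  k=1: S(1,0) = 51.1518; S(1,1) = 43.0933
  k=2: S(2,0) = 55.7297; S(2,1) = 46.9500; S(2,2) = 39.5535
Terminal payoffs V(N, i) = max(S_T - K, 0):
  V(2,0) = 8.119698; V(2,1) = 0.000000; V(2,2) = 0.000000
Backward induction: V(k, i) = exp(-r*dt) * [p * V(k+1, i) + (1-p) * V(k+1, i+1)].
  V(1,0) = exp(-r*dt) * [p*8.119698 + (1-p)*0.000000] = 3.911272
  V(1,1) = exp(-r*dt) * [p*0.000000 + (1-p)*0.000000] = 0.000000
  V(0,0) = exp(-r*dt) * [p*3.911272 + (1-p)*0.000000] = 1.884066

Answer: Price = V(0,0) = 1.8841


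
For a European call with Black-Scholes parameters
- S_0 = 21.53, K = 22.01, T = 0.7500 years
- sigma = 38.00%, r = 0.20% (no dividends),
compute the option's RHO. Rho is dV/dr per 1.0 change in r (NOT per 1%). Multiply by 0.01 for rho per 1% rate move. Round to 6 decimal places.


Answer: Rho = 6.761496

Derivation:
d1 = 0.1021011007; d2 = -0.2269885528
phi(d1) = 0.3968682765; exp(-qT) = 1.0000000000; exp(-rT) = 0.9985011244
N(d2) = 0.4102163217
Rho = K*T*exp(-rT)*N(d2) = 22.0100 * 0.7500 * 0.9985011244 * 0.4102163217 = 6.761496


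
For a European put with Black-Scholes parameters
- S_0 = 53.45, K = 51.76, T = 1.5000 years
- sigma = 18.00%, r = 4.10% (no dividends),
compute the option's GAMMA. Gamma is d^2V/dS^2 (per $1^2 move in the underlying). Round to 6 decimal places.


Answer: Gamma = 0.029343

Derivation:
d1 = 0.5349367495; d2 = 0.3144826726
phi(d1) = 0.3457576454; exp(-qT) = 1.0000000000; exp(-rT) = 0.9403529457
Gamma = exp(-qT) * phi(d1) / (S * sigma * sqrt(T)) = 1.0000000000 * 0.3457576454 / (53.4500 * 0.1800 * 1.2247448714) = 0.029343


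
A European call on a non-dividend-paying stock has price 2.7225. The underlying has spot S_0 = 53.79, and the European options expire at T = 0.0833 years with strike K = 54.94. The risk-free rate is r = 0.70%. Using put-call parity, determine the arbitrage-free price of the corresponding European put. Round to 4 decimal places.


Put-call parity: C - P = S_0 * exp(-qT) - K * exp(-rT).
S_0 * exp(-qT) = 53.7900 * 1.00000000 = 53.79000000
K * exp(-rT) = 54.9400 * 0.99941707 = 54.90797382
P = C - S*exp(-qT) + K*exp(-rT)
P = 2.7225 - 53.79000000 + 54.90797382 = 3.8405

Answer: Put price = 3.8405


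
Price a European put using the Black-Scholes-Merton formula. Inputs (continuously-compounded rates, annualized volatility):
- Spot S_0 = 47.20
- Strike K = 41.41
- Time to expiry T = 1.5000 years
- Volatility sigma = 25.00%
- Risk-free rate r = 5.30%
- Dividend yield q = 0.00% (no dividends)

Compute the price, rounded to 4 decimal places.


Answer: Price = 1.8873

Derivation:
d1 = (ln(S/K) + (r - q + 0.5*sigma^2) * T) / (sigma * sqrt(T)) = 0.84016353
d2 = d1 - sigma * sqrt(T) = 0.53397732
exp(-rT) = 0.92357802; exp(-qT) = 1.00000000
P = K * exp(-rT) * N(-d2) - S_0 * exp(-qT) * N(-d1)
N(-d1) = 0.20040835; N(-d2) = 0.29667861
P = 41.4100 * 0.92357802 * 0.29667861 - 47.2000 * 1.00000000 * 0.20040835 = 1.8873


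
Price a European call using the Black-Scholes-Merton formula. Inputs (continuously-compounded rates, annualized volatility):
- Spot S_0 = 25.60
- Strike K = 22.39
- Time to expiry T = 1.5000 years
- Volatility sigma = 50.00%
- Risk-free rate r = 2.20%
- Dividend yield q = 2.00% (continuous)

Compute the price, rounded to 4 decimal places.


Answer: Price = 7.3182

Derivation:
d1 = (ln(S/K) + (r - q + 0.5*sigma^2) * T) / (sigma * sqrt(T)) = 0.52987023
d2 = d1 - sigma * sqrt(T) = -0.08250221
exp(-rT) = 0.96753856; exp(-qT) = 0.97044553
C = S_0 * exp(-qT) * N(d1) - K * exp(-rT) * N(d2)
N(d1) = 0.70189904; N(d2) = 0.46712368
C = 25.6000 * 0.97044553 * 0.70189904 - 22.3900 * 0.96753856 * 0.46712368 = 7.3182


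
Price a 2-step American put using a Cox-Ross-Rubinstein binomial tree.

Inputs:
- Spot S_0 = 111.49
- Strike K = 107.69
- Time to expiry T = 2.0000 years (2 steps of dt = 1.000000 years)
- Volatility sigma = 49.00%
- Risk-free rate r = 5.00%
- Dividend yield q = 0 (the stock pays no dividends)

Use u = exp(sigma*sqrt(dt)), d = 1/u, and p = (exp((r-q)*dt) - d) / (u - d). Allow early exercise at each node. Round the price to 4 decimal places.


dt = T/N = 1.000000
u = exp(sigma*sqrt(dt)) = 1.632316; d = 1/u = 0.612626
p = (exp((r-q)*dt) - d) / (u - d) = 0.430175
Discount per step: exp(-r*dt) = 0.951229
Stock lattice S(k, i) with i counting down-moves:
  k=0: S(0,0) = 111.4900
  k=1: S(1,0) = 181.9869; S(1,1) = 68.3017
  k=2: S(2,0) = 297.0602; S(2,1) = 111.4900; S(2,2) = 41.8434
Terminal payoffs V(N, i) = max(K - S_T, 0):
  V(2,0) = 0.000000; V(2,1) = 0.000000; V(2,2) = 65.846566
Backward induction: V(k, i) = exp(-r*dt) * [p * V(k+1, i) + (1-p) * V(k+1, i+1)]; then take max(V_cont, immediate exercise) for American.
  V(1,0) = exp(-r*dt) * [p*0.000000 + (1-p)*0.000000] = 0.000000; exercise = 0.000000; V(1,0) = max -> 0.000000
  V(1,1) = exp(-r*dt) * [p*0.000000 + (1-p)*65.846566] = 35.691120; exercise = 39.388283; V(1,1) = max -> 39.388283
  V(0,0) = exp(-r*dt) * [p*0.000000 + (1-p)*39.388283] = 21.349814; exercise = 0.000000; V(0,0) = max -> 21.349814

Answer: Price = V(0,0) = 21.3498
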